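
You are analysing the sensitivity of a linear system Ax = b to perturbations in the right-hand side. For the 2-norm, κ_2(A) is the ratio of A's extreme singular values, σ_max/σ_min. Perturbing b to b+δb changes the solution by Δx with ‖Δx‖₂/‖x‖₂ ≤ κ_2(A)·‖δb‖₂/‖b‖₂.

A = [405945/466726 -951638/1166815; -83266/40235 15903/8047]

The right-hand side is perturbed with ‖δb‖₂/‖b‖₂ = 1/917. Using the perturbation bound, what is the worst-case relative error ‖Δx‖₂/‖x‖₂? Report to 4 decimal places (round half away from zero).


M = AᵀA = [162385552561/32223840100 -7732491417/1611192005; -7732491417/1611192005 36822195901/8055960025]. tr(M)=73644313/7663220, det(M)=923521/957902500
char-poly roots: 961/100 and 961/9579025
κ_2(A) = √(λ_max/λ_min) = √((961/100) / (961/9579025)) = 309.5000
bound on ‖Δx‖/‖x‖: κ·ε = 309.5000·1/917 = 0.3375

0.3375


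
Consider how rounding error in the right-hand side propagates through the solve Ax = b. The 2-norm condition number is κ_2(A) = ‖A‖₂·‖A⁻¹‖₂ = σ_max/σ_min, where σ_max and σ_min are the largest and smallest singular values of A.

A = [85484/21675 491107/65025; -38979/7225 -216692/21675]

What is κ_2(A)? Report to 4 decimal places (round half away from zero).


AᵀA = [839271049/18792225 943997824/11275335; 943997824/11275335 26551395649/169130025]; tr = 23601962/117045, det = 25411681/14630625
solving λ² − 23601962/117045·λ + 25411681/14630625 = 0 gives λ = 5041/25, 5041/585225
κ = σ_max/σ_min = (71/5)/(71/765) = 153.0000

153.0000


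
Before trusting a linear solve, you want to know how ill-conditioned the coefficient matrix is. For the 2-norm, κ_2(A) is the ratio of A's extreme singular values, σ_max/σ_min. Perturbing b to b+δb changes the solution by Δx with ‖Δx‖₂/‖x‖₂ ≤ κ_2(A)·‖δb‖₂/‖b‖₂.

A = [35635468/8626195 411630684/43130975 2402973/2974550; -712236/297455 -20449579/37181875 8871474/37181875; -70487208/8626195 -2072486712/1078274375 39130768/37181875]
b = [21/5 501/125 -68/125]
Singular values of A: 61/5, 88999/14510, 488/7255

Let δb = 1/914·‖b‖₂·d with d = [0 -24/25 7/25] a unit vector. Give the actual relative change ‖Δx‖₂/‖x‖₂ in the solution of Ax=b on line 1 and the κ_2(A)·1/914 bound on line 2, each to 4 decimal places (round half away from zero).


from the listed singular values, σ₁ = 61/5, σ_n = 488/7255
κ = σ_max/σ_min = (61/5)/(488/7255) = 181.3750
bound on ‖Δx‖/‖x‖: κ·ε = 181.3750·1/914 = 0.1984
solve Ax = b  →  x = [-9.6287 9.5098 -57.9094]
‖b‖ = 5.8310, ‖x‖ = 59.4697
Δx = A⁻¹·δb where δb = 1/914·5.8310·d; ‖Δx‖ = 0.0948
relative error = 0.0016
tightness: 0.0016 against a bound of 0.1984 (unrounded ratio ≈ 0.0080)

0.0016
0.1984


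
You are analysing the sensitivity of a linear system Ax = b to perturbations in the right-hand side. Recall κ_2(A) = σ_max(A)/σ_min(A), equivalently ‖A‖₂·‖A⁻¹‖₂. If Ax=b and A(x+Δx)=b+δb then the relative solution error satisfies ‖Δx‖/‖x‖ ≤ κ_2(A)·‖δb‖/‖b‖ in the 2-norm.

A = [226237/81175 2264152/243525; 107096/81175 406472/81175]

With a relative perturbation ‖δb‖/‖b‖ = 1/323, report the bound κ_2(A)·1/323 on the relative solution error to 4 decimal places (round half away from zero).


0.2217

form AᵀA = [43358293/4560125 444864728/13680375; 444864728/13680375 4576719488/41041125] with trace 39735553/328329 and determinant 937024/328329
solving λ² − 39735553/328329·λ + 937024/328329 = 0 gives λ = 121, 7744/328329
κ_2(A) = √(λ_max/λ_min) = √(121 / (7744/328329)) = 71.6250
bound on ‖Δx‖/‖x‖: κ·ε = 71.6250·1/323 = 0.2217


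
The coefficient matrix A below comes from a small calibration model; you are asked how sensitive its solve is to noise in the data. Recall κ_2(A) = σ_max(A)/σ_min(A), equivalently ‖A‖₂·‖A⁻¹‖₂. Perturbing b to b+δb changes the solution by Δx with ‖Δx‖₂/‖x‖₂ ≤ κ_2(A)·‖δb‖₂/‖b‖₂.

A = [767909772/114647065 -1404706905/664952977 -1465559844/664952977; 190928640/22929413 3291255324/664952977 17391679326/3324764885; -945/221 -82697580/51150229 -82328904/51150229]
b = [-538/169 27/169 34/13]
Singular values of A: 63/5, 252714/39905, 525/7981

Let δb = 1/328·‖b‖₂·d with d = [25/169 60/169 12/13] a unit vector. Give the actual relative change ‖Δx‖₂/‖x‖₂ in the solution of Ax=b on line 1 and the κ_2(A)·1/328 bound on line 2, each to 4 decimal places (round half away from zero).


0.0063
0.5840

largest singular value 63/5, smallest 525/7981
κ_2(A) = (63/5) / (525/7981) = 191.5440
worst-case relative error ≤ 191.5440 × 1/328 = 0.5840
solve Ax = b  →  x = [-0.3630 -21.7798 21.2167]
‖b‖₂ = 4.1231 and ‖x‖₂ = 30.4079
δb = ε·‖b‖·d = [0.0019 0.0045 0.0116]; solving A·Δx = δb gives ‖Δx‖ = 0.1911
dividing the unrounded norms, ‖Δx‖/‖x‖ = 0.0063
realised/bound (from unrounded values) ≈ 0.0108


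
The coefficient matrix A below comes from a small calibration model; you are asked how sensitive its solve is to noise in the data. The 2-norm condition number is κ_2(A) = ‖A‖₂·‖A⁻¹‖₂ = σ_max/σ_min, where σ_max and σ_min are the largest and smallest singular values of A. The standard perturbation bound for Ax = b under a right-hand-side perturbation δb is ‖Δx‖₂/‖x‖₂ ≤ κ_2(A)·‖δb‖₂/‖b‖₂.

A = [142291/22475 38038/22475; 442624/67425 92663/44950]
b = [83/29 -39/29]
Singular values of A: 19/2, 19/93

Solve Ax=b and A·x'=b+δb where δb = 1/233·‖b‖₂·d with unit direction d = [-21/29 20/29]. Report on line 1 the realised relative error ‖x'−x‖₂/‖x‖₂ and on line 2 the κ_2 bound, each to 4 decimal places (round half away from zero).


largest singular value 19/2, smallest 19/93
κ_2(A) = (19/2) / (19/93) = 46.5000
κ_2(A)·‖δb‖/‖b‖ = 0.1996
solve Ax = b  →  x = [4.2126 -14.0674]
‖b‖₂ = 3.1623 and ‖x‖₂ = 14.6846
Δx = A⁻¹·δb where δb = 1/233·3.1623·d; ‖Δx‖ = 0.0664
dividing the unrounded norms, ‖Δx‖/‖x‖ = 0.0045
realised/bound (from unrounded values) ≈ 0.0227

0.0045
0.1996


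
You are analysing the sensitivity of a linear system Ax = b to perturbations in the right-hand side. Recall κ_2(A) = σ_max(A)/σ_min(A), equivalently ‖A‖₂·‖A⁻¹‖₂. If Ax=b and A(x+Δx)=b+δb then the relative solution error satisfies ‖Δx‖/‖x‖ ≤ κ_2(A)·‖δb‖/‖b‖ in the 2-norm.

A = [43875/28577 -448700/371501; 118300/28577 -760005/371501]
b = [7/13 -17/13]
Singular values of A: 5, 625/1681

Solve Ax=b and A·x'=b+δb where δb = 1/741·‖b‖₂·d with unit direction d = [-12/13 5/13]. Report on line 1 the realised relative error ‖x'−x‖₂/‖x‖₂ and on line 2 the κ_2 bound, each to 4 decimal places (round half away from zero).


σ_max = 5, σ_min = 625/1681
κ_2(A) = 5 / (625/1681) = 13.4480
perturbation bound = 13.4480·1/741 = 0.0181
solve Ax = b  →  x = [-1.4422 -2.2791]
‖b‖ = 1.4142, ‖x‖ = 2.6970
re-solving with b+δb shifts x by Δx of norm 0.0051
realised ‖Δx‖/‖x‖ = 0.0019
so the bound overstates the realised error by a factor of ≈ 9.5354 (computed from the unrounded values)

0.0019
0.0181


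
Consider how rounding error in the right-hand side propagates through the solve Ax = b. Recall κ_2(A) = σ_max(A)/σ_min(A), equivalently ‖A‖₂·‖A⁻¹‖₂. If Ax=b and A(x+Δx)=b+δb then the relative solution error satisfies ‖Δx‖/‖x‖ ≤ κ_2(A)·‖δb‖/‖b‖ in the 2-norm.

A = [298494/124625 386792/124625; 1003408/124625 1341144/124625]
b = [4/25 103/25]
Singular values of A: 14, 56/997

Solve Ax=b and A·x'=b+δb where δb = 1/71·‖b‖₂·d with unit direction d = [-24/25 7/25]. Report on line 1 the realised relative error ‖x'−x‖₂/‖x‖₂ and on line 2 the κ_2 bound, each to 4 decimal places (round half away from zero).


from the listed singular values, σ₁ = 14, σ_n = 56/997
κ = σ_max/σ_min = 14/(56/997) = 249.2500
worst-case relative error ≤ 249.2500 × 1/71 = 3.5106
solve Ax = b  →  x = [-14.0714 10.9107]
‖b‖ = 4.1231, ‖x‖ = 17.8059
δb = ε·‖b‖·d = [-0.0557 0.0163]; solving A·Δx = δb gives ‖Δx‖ = 1.0339
relative error = 0.0581
so the bound overstates the realised error by a factor of ≈ 60.4598 (computed from the unrounded values)

0.0581
3.5106


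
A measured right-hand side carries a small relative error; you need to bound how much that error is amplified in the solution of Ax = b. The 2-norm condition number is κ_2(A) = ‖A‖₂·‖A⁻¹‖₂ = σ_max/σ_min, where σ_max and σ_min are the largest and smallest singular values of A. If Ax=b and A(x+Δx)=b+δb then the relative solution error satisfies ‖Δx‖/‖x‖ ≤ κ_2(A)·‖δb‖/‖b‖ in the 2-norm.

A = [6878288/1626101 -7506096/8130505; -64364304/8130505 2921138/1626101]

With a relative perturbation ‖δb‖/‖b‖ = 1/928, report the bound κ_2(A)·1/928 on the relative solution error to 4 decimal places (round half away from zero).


0.3143

AᵀA = [18427455967744/228737410225 -165845054880/9149496409; -165845054880/9149496409 933106081444/228737410225]; tr = 11517288548/136072225, det = 286557184/3401805625
solving λ² − 11517288548/136072225·λ + 286557184/3401805625 = 0 gives λ = 2116/25, 135424/136072225
so κ_2 = √((2116/25) / (135424/136072225)) = 291.6250
bound on ‖Δx‖/‖x‖: κ·ε = 291.6250·1/928 = 0.3143


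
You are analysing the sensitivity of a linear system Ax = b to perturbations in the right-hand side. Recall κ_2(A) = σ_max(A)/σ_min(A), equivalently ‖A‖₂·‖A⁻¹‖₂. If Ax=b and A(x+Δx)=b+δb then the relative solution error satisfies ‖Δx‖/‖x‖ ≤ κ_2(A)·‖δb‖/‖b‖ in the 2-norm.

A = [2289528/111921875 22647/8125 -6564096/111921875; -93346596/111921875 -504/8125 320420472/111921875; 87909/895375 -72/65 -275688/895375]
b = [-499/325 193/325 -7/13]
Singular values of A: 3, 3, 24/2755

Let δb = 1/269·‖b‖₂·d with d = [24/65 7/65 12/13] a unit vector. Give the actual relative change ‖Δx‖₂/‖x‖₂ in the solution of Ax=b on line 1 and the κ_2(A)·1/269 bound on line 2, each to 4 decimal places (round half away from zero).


from the listed singular values, σ₁ = 3, σ_n = 24/2755
κ_2(A) = 3 / (24/2755) = 344.3750
bound on ‖Δx‖/‖x‖: κ·ε = 344.3750·1/269 = 1.2802
solve Ax = b  →  x = [-110.2635 -0.4133 -31.9241]
‖b‖₂ = 1.7321 and ‖x‖₂ = 114.7926
δb = ε·‖b‖·d = [0.0024 0.0007 0.0059]; solving A·Δx = δb gives ‖Δx‖ = 0.7391
relative error = 0.0064
tightness: 0.0064 against a bound of 1.2802 (unrounded ratio ≈ 0.0050)

0.0064
1.2802


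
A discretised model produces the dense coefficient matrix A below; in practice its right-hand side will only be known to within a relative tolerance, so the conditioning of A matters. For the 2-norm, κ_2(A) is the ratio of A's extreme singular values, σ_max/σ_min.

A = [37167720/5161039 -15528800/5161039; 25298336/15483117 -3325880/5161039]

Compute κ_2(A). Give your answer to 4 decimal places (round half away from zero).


232.3920

M = AᵀA = [7776894999616/142609703769 -1080100833280/47536567923; -1080100833280/47536567923 150032782400/15845522641]. tr(M)=54007041664/843844401, det(M)=64000000/843844401
λ_max, λ_min = (54007041664/843844401 ± √2916544525130375888896/712073373099048801)/2 = 64, 1000000/843844401
σ_max=√64=8, σ_min=√(1000000/843844401)=(1000/29049) → κ = 232.3920


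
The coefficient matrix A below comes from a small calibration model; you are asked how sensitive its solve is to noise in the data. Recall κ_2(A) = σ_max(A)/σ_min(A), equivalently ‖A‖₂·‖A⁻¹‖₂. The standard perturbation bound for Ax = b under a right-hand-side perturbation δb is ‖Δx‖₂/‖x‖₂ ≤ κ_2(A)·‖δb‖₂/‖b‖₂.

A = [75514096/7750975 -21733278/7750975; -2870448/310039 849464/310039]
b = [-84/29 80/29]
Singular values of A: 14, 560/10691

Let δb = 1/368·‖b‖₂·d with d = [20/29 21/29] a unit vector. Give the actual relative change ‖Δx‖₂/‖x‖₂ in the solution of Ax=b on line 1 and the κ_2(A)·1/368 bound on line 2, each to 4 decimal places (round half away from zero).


σ_max = 14, σ_min = 560/10691
κ_2(A) = 14 / (560/10691) = 267.2750
κ_2(A)·‖δb‖/‖b‖ = 0.7263
solve Ax = b  →  x = [-0.2743 0.0800]
2-norm of b is 4.0000; of x, 0.2857
δb = ε·‖b‖·d = [0.0075 0.0079]; solving A·Δx = δb gives ‖Δx‖ = 0.2075
dividing the unrounded norms, ‖Δx‖/‖x‖ = 0.7263
so the bound is sharp here: realised error equals the bound

0.7263
0.7263


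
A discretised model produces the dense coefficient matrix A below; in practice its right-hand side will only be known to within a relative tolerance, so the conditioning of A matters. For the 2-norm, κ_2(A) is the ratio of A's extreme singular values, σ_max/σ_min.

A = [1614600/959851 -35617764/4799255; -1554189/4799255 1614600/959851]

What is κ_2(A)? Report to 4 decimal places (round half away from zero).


142.7500

form AᵀA = [40207514841/13701873025 -7140729960/548074921; -7140729960/548074921 793455348816/13701873025] with trace 495932697/8151025 and determinant 37015056/203775625
solving λ² − 495932697/8151025·λ + 37015056/203775625 = 0 gives λ = 1521/25, 24336/8151025
σ_max=√(1521/25)=(39/5), σ_min=√(24336/8151025)=(156/2855) → κ = 142.7500


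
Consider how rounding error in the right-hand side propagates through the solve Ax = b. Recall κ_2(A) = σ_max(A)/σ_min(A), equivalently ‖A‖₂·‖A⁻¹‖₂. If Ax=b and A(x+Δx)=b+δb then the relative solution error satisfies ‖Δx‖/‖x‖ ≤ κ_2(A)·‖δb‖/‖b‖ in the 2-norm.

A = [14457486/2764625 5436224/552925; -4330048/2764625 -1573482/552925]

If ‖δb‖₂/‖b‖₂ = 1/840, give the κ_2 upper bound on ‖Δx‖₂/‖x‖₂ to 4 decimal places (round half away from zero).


0.3098

M = AᵀA = [364429147396/12229042225 136651815936/2445808445; 136651815936/2445808445 51245403172/489161689]. tr(M)=5693993864/42315025, det(M)=11316496/42315025
eigenvalues of AᵀA: λ = (tr ± √(tr²−4·det))/2 = 3364/25, 3364/1692601
σ_max=√(3364/25)=(58/5), σ_min=√(3364/1692601)=(58/1301) → κ = 260.2000
bound on ‖Δx‖/‖x‖: κ·ε = 260.2000·1/840 = 0.3098


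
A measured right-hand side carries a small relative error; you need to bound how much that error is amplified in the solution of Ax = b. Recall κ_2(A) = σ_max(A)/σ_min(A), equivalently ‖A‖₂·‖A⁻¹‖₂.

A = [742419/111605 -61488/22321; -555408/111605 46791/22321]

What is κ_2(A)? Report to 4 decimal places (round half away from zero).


343.4000

AᵀA = [34386560721/498227041 -14327591040/498227041; -14327591040/498227041 5970171825/498227041]; tr = 238797234/2948089, det = 164025/2948089
eigenvalues of AᵀA: λ = (tr ± √(tr²−4·det))/2 = 81, 2025/2948089
κ = σ_max/σ_min = 9/(45/1717) = 343.4000


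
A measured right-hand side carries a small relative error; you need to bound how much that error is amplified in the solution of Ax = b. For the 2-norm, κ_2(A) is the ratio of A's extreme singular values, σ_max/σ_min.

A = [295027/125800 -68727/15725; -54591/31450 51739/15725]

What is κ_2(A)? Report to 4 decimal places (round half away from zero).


296.0000

form AᵀA = [5388950689/633025600 -50518809/3165128; -50518809/3165128 296012986/9891025] with trace 84199937/2190400 and determinant 923521/54760000
char-poly roots: 961/25 and 961/2190400
so κ_2 = √((961/25) / (961/2190400)) = 296.0000


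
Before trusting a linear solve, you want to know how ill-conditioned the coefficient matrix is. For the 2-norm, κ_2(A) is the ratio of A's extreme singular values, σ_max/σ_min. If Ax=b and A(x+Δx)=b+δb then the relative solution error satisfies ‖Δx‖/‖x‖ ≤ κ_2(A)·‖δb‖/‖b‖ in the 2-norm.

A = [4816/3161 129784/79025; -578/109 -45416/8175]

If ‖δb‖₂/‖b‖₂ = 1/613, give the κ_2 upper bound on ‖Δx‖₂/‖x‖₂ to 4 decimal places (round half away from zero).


form AᵀA = [304158500/9991921 958069840/29975763; 958069840/29975763 3018004096/89927289] with trace 6843556/106929 and determinant 6400/106929
char-poly roots: 64 and 100/106929
σ_max=√64=8, σ_min=√(100/106929)=(10/327) → κ = 261.6000
κ_2(A)·‖δb‖/‖b‖ = 0.4268

0.4268


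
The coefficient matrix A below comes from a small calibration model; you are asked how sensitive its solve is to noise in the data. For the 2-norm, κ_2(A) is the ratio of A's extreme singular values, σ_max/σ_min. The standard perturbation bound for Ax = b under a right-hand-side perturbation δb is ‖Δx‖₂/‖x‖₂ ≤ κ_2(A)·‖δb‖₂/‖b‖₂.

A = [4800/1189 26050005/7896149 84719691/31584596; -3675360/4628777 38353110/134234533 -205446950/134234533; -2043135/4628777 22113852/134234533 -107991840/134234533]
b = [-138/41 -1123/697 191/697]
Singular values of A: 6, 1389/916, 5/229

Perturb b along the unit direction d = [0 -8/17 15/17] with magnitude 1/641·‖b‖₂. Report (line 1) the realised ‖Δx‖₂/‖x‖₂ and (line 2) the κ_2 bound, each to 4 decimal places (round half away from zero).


0.0058
0.4287

σ_max = 6, σ_min = 5/229
condition number: 6 ÷ (5/229) = 274.8000
bound on ‖Δx‖/‖x‖: κ·ε = 274.8000·1/641 = 0.4287
solve Ax = b  →  x = [-33.5103 21.7010 22.4890]
‖b‖₂ = 3.7417 and ‖x‖₂ = 45.8217
with δb = [0.0000 -0.0027 0.0052], A·Δx = δb → ‖Δx‖ = 0.2673
realised ‖Δx‖/‖x‖ = 0.0058
realised/bound (from unrounded values) ≈ 0.0136


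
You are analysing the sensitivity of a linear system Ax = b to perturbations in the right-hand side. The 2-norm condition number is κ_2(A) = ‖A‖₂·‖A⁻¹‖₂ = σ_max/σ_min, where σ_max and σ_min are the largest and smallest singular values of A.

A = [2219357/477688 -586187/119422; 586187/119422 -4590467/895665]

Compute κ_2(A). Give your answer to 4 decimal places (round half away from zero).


form AᵀA = [12394041233/271326784 -48800653937/1017475440; -48800653937/1017475440 192155729941/3815532900] with trace 6971642041/72590400 and determinant 5764801/72590400
solving λ² − 6971642041/72590400·λ + 5764801/72590400 = 0 gives λ = 2401/25, 2401/2903616
κ = σ_max/σ_min = (49/5)/(49/1704) = 340.8000

340.8000


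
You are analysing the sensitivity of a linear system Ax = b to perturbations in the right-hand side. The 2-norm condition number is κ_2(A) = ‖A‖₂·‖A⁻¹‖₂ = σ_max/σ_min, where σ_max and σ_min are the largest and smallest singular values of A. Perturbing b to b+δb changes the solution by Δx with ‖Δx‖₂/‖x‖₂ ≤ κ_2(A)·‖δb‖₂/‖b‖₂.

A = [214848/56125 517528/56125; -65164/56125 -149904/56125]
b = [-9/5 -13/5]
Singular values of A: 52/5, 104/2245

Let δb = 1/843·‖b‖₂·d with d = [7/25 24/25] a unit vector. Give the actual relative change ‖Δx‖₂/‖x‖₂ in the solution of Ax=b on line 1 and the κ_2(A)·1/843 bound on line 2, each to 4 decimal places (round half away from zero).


from the listed singular values, σ₁ = 52/5, σ_n = 104/2245
condition number: (52/5) ÷ (104/2245) = 224.5000
perturbation bound = 224.5000·1/843 = 0.2663
solve Ax = b  →  x = [59.7411 -24.9963]
2-norm of b is 3.1623; of x, 64.7597
with δb = [0.0011 0.0036], A·Δx = δb → ‖Δx‖ = 0.0810
dividing the unrounded norms, ‖Δx‖/‖x‖ = 0.0013
so the bound overstates the realised error by a factor of ≈ 212.9796 (computed from the unrounded values)

0.0013
0.2663


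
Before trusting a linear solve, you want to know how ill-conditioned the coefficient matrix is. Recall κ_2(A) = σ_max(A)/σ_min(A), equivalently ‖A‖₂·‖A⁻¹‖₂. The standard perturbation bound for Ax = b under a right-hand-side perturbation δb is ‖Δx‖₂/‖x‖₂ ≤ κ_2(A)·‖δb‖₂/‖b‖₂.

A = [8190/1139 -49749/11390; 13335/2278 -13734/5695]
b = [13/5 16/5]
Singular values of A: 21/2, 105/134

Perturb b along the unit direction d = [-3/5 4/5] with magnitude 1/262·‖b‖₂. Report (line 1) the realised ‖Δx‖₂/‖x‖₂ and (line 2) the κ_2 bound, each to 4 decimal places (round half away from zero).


σ_max = 21/2, σ_min = 105/134
condition number: (21/2) ÷ (105/134) = 13.4000
bound on ‖Δx‖/‖x‖: κ·ε = 13.4000·1/262 = 0.0511
solve Ax = b  →  x = [0.9367 0.9468]
2-norm of b is 4.1231; of x, 1.3318
re-solving with b+δb shifts x by Δx of norm 0.0201
realised ‖Δx‖/‖x‖ = 0.0151
so the bound overstates the realised error by a factor of ≈ 3.3917 (computed from the unrounded values)

0.0151
0.0511


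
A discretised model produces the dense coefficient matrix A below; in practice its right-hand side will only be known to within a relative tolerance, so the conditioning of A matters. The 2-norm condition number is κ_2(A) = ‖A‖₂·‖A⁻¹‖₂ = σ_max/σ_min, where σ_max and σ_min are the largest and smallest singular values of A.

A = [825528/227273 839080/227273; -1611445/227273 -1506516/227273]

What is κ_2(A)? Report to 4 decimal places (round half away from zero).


AᵀA = [11343430681/178730161 10797064740/178730161; 10797064740/178730161 10289431504/178730161]; tr = 25722785/212521, det = 937024/212521
char-poly roots: 121 and 7744/212521
κ_2(A) = √(λ_max/λ_min) = √(121 / (7744/212521)) = 57.6250

57.6250


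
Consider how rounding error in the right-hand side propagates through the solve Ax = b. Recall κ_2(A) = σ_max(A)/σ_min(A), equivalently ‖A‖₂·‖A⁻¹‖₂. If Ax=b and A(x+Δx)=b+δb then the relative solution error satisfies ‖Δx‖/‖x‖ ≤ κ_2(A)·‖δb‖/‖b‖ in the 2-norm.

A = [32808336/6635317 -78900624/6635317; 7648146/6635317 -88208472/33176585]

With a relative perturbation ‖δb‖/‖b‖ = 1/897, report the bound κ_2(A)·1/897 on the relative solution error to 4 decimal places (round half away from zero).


0.3470

M = AᵀA = [675122574852/26191214569 -8100905524272/130956072845; -8100905524272/130956072845 97212044153664/654780364225]. tr(M)=675089399556/3874440025, det(M)=1214383104/3874440025
λ_max, λ_min = (675089399556/3874440025 ± √455726877174865327646736/15011285507322000625)/2 = 4356/25, 278784/154977601
σ_max=√(4356/25)=(66/5), σ_min=√(278784/154977601)=(528/12449) → κ = 311.2250
bound on ‖Δx‖/‖x‖: κ·ε = 311.2250·1/897 = 0.3470


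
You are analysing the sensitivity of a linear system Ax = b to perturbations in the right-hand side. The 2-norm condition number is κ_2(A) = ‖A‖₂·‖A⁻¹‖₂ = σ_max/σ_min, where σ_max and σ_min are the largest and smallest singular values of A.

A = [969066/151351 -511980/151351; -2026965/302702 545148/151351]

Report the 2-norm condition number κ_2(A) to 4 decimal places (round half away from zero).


268.6250

M = AᵀA = [9351893889/108951844 -1246896990/27237961; -1246896990/27237961 665053344/27237961]. tr(M)=41564385/376996, det(M)=15876/94249
λ_max, λ_min = (41564385/376996 ± √1727502337412289/142125984016)/2 = 441/4, 144/94249
so κ_2 = √((441/4) / (144/94249)) = 268.6250


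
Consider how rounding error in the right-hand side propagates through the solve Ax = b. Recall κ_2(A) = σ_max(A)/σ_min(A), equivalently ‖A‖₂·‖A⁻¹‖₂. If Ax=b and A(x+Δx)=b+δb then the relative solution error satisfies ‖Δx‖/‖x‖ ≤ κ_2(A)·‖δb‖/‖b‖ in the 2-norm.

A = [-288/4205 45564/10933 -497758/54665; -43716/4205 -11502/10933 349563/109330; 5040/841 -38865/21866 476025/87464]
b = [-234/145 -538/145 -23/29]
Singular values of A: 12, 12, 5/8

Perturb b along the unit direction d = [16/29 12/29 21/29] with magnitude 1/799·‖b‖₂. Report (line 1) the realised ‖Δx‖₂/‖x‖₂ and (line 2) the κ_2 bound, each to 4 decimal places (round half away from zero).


from the listed singular values, σ₁ = 12, σ_n = 5/8
κ_2(A) = 12 / (5/8) = 19.2000
κ_2(A)·‖δb‖/‖b‖ = 0.0240
solve Ax = b  →  x = [0.2356 -4.4286 -1.8515]
‖b‖₂ = 4.1231 and ‖x‖₂ = 4.8058
with δb = [0.0028 0.0021 0.0037], A·Δx = δb → ‖Δx‖ = 0.0083
dividing the unrounded norms, ‖Δx‖/‖x‖ = 0.0017
tightness: 0.0017 against a bound of 0.0240 (unrounded ratio ≈ 0.0715)

0.0017
0.0240


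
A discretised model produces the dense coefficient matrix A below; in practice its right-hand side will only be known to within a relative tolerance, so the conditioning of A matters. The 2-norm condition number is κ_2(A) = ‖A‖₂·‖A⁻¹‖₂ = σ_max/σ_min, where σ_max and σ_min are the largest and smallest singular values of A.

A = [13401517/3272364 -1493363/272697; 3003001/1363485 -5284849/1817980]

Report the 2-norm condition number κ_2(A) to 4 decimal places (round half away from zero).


form AᵀA = [20029794492721/926329251600 -556372752836/19298526075; -556372752836/19298526075 3956470174681/102925472400] with trace 1112760521297/18526585032 and determinant 14430015625/592850721024
λ_max, λ_min = (1112760521297/18526585032 ± √19346915006144296627681/5363036764811350641)/2 = 961/16, 15015625/37053170064
κ_2(A) = √(λ_max/λ_min) = √((961/16) / (15015625/37053170064)) = 384.9840

384.9840


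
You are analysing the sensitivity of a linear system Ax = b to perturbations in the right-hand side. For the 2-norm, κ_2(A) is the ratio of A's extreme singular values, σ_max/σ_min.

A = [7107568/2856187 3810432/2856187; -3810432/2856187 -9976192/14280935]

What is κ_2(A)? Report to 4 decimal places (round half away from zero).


247.0750

M = AᵀA = [13237719296/1660452713 35299842048/8302263565; 35299842048/8302263565 94139875328/41511317825]. tr(M)=25004873984/2441842225, det(M)=4194304/2441842225
λ_max, λ_min = (25004873984/2441842225 ± √625202755641273286656/5962593451792950625)/2 = 256/25, 16384/97673689
κ_2(A) = √(λ_max/λ_min) = √((256/25) / (16384/97673689)) = 247.0750


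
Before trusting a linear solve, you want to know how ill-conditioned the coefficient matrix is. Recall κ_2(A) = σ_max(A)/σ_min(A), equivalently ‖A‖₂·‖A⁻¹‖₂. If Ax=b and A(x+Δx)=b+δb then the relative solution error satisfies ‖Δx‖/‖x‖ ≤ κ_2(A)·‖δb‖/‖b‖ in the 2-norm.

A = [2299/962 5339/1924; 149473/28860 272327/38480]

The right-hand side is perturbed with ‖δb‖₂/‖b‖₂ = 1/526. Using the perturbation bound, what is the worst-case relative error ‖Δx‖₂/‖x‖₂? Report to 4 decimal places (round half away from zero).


0.0675

form AᵀA = [160349341/4928400 284438759/6571200; 284438759/6571200 506295641/8761600] with trace 284890009/3154176 and determinant 81450625/12616704
eigenvalues of AᵀA: λ = (tr ± √(tr²−4·det))/2 = 361/4, 225625/3154176
so κ_2 = √((361/4) / (225625/3154176)) = 35.5200
worst-case relative error ≤ 35.5200 × 1/526 = 0.0675


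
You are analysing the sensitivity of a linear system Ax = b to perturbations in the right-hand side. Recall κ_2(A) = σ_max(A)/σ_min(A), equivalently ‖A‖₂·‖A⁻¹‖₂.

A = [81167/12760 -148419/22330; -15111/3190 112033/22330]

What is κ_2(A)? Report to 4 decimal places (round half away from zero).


308.0000

AᵀA = [409662361/6512704 -752737905/11397232; -752737905/11397232 691591853/9972578]; tr = 50183585/379456, det = 279841/1517824
char-poly roots: 529/4 and 529/379456
so κ_2 = √((529/4) / (529/379456)) = 308.0000


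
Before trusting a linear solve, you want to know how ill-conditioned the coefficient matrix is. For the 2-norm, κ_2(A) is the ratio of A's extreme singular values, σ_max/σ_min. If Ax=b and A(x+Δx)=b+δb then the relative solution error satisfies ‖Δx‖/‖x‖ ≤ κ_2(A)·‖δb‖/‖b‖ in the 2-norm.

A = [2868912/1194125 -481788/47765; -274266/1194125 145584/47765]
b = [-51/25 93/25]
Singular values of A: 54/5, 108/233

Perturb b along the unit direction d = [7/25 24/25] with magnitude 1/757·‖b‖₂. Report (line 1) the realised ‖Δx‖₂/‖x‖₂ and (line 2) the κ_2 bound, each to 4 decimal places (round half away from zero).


0.0019
0.0308

from the listed singular values, σ₁ = 54/5, σ_n = 108/233
κ = σ_max/σ_min = (54/5)/(108/233) = 23.3000
bound on ‖Δx‖/‖x‖: κ·ε = 23.3000·1/757 = 0.0308
solve Ax = b  →  x = [6.2534 1.6917]
‖b‖₂ = 4.2426 and ‖x‖₂ = 6.4782
re-solving with b+δb shifts x by Δx of norm 0.0121
realised ‖Δx‖/‖x‖ = 0.0019
tightness: 0.0019 against a bound of 0.0308 (unrounded ratio ≈ 0.0606)


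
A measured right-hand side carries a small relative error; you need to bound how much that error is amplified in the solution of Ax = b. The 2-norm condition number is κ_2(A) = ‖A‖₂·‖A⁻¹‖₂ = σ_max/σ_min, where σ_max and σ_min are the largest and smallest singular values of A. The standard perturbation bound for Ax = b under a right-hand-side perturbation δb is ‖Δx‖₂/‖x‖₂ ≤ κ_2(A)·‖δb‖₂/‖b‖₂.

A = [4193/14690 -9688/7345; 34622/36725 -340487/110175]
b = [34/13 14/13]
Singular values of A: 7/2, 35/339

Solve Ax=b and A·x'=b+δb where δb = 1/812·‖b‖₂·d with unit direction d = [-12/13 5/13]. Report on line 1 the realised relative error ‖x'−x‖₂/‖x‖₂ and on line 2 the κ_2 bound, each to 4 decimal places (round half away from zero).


0.0017
0.0417

largest singular value 7/2, smallest 35/339
κ = σ_max/σ_min = (7/2)/(35/339) = 33.9000
bound on ‖Δx‖/‖x‖: κ·ε = 33.9000·1/812 = 0.0417
solve Ax = b  →  x = [-18.4366 -5.9726]
2-norm of b is 2.8284; of x, 19.3799
with δb = [-0.0032 0.0013], A·Δx = δb → ‖Δx‖ = 0.0337
realised ‖Δx‖/‖x‖ = 0.0017
so the bound overstates the realised error by a factor of ≈ 23.9813 (computed from the unrounded values)


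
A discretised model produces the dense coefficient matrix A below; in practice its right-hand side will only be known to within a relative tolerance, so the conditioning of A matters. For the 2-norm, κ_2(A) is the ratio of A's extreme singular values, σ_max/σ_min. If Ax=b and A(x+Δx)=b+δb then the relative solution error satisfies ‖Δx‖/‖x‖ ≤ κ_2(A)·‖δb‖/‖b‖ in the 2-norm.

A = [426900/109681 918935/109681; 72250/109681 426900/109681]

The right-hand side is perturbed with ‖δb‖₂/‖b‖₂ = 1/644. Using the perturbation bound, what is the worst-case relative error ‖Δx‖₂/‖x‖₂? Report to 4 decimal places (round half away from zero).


form AᵀA = [1109252500/71182969 2503768500/71182969; 2503768500/71182969 6075060025/71182969] with trace 42510725/421201 and determinant 39062500/421201
char-poly roots: 100 and 390625/421201
κ_2(A) = √(λ_max/λ_min) = √(100 / (390625/421201)) = 10.3840
worst-case relative error ≤ 10.3840 × 1/644 = 0.0161

0.0161


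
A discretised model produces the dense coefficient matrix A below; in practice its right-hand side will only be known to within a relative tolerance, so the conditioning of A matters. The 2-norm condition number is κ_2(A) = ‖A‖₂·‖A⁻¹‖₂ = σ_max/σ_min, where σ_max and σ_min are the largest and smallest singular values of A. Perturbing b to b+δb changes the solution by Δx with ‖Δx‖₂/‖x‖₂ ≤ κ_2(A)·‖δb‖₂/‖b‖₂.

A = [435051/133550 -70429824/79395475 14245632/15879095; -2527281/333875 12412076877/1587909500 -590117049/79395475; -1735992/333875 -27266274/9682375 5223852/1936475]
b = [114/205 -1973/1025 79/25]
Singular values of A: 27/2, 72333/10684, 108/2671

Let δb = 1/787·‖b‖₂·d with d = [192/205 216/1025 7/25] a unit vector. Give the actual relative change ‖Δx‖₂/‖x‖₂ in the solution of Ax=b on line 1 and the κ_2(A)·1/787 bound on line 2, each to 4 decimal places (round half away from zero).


0.0048
0.4242

largest singular value 27/2, smallest 108/2671
condition number: (27/2) ÷ (108/2671) = 333.8750
κ_2(A)·‖δb‖/‖b‖ = 0.4242
solve Ax = b  →  x = [-0.2656 16.7778 18.1741]
‖b‖₂ = 3.7417 and ‖x‖₂ = 24.7359
Δx = A⁻¹·δb where δb = 1/787·3.7417·d; ‖Δx‖ = 0.1176
realised ‖Δx‖/‖x‖ = 0.0048
realised/bound (from unrounded values) ≈ 0.0112


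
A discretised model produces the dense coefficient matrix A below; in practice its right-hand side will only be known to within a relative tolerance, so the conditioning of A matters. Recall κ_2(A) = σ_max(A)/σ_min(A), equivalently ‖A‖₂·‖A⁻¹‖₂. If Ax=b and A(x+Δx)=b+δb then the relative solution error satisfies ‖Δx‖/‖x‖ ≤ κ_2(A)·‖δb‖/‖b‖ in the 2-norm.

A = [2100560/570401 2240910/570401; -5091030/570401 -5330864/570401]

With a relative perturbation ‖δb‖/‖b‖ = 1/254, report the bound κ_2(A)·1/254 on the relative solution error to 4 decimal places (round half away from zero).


1.1913

M = AᵀA = [6188724500/66385901 6498011520/66385901; 6498011520/66385901 6823054196/66385901]. tr(M)=448682024/2289169, det(M)=960400/2289169
eigenvalues of AᵀA: λ = (tr ± √(tr²−4·det))/2 = 196, 4900/2289169
κ_2(A) = √(λ_max/λ_min) = √(196 / (4900/2289169)) = 302.6000
perturbation bound = 302.6000·1/254 = 1.1913


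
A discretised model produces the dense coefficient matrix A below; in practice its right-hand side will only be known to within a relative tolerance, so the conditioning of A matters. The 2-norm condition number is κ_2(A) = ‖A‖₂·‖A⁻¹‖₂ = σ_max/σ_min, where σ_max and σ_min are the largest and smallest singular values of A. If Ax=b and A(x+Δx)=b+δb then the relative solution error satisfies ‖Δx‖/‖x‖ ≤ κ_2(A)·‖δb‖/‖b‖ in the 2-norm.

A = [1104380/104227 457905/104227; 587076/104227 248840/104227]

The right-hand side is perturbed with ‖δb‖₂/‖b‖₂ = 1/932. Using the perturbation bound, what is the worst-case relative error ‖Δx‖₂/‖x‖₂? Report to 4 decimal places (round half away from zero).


form AᵀA = [5412849184/37589161 2255325660/37589161; 2255325660/37589161 939786625/37589161] with trace 6352635809/37589161 and determinant 11424400/37589161
solving λ² − 6352635809/37589161·λ + 11424400/37589161 = 0 gives λ = 169, 67600/37589161
κ = σ_max/σ_min = 13/(260/6131) = 306.5500
perturbation bound = 306.5500·1/932 = 0.3289

0.3289


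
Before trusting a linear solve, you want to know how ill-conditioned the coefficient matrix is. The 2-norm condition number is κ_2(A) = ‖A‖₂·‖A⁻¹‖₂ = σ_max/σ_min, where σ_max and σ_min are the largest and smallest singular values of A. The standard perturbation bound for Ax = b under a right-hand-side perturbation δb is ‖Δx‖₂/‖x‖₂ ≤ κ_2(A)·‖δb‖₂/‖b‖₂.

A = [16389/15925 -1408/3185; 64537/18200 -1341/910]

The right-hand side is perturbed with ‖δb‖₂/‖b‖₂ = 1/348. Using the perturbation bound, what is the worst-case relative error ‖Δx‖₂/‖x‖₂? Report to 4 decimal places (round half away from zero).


M = AᵀA = [27234037/1997632 -2836845/499408; -2836845/499408 295525/124852]. tr(M)=2458649/153664, det(M)=25/9604
λ_max, λ_min = (2458649/153664 ± √6044709042801/23612624896)/2 = 16, 25/153664
σ_max=√16=4, σ_min=√(25/153664)=(5/392) → κ = 313.6000
perturbation bound = 313.6000·1/348 = 0.9011

0.9011


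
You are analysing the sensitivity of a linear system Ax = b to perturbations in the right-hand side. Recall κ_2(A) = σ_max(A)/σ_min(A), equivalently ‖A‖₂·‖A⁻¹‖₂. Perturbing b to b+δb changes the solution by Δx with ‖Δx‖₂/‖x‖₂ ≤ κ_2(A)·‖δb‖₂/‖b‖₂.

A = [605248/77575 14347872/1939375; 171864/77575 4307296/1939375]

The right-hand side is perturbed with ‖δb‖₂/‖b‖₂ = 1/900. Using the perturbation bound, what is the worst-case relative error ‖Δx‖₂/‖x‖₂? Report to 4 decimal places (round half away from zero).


M = AᵀA = [3166899008/48143045 75394319616/1203576125; 75394319616/1203576125 359062767616/6017880625]. tr(M)=897651776/7155625, det(M)=157351936/178890625
char-poly roots: 3136/25 and 50176/7155625
so κ_2 = √((3136/25) / (50176/7155625)) = 133.7500
κ_2(A)·‖δb‖/‖b‖ = 0.1486

0.1486


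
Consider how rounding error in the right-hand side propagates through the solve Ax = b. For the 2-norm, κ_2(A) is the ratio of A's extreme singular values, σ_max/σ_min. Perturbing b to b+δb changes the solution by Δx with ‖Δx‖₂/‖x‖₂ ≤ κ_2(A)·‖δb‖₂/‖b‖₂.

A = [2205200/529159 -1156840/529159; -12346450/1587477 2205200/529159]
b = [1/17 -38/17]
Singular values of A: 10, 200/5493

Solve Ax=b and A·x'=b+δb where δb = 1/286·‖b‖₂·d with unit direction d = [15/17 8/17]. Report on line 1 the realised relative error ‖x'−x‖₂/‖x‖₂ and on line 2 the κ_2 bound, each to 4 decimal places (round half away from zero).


0.0078
0.9603

from the listed singular values, σ₁ = 10, σ_n = 200/5493
condition number: 10 ÷ (200/5493) = 274.6500
perturbation bound = 274.6500·1/286 = 0.9603
solve Ax = b  →  x = [-12.7482 -24.3279]
2-norm of b is 2.2361; of x, 27.4657
Δx = A⁻¹·δb where δb = 1/286·2.2361·d; ‖Δx‖ = 0.2147
dividing the unrounded norms, ‖Δx‖/‖x‖ = 0.0078
realised/bound (from unrounded values) ≈ 0.0081


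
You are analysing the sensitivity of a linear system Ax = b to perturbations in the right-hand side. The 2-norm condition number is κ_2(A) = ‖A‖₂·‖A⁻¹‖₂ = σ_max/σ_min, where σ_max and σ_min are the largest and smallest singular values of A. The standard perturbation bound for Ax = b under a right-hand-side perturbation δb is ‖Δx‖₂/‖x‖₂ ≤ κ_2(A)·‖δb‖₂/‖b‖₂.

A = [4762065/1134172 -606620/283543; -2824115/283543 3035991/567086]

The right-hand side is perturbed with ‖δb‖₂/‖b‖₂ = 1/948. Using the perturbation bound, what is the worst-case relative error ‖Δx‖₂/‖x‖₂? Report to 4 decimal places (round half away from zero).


AᵀA = [889273796425/7611515536 -59280293835/951439442; -59280293835/951439442 63249660649/1902878884]; tr = 3952499789/26337424, det = 144120025/105349696
char-poly roots: 2401/16 and 60025/6584356
σ_max=√(2401/16)=(49/4), σ_min=√(60025/6584356)=(245/2566) → κ = 128.3000
worst-case relative error ≤ 128.3000 × 1/948 = 0.1353

0.1353


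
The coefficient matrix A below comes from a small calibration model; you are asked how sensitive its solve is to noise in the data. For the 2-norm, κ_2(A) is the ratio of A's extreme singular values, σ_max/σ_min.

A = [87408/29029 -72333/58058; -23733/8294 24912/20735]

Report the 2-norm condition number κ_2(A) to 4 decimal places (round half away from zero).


AᵀA = [69155937/4008004 -36018432/5010005; -36018432/5010005 300167289/100200100]; tr = 6003153/296450, det = 6561/2371600
char-poly roots: 81/4 and 81/592900
so κ_2 = √((81/4) / (81/592900)) = 385.0000

385.0000


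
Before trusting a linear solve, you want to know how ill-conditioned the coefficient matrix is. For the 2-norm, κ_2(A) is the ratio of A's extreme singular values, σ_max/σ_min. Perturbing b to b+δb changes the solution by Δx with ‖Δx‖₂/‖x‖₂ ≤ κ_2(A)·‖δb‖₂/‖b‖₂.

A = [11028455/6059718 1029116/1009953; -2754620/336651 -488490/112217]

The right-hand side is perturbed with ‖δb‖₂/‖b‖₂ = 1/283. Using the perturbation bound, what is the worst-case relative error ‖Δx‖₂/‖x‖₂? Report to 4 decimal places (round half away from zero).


0.7680

form AᵀA = [1534870062625/21844248804 68214592490/1820354067; 68214592490/1820354067 12128197876/606784689] with trace 6821748049/75585636 and determinant 3258025/18896409
char-poly roots: 361/4 and 36100/18896409
κ_2(A) = √(λ_max/λ_min) = √((361/4) / (36100/18896409)) = 217.3500
perturbation bound = 217.3500·1/283 = 0.7680


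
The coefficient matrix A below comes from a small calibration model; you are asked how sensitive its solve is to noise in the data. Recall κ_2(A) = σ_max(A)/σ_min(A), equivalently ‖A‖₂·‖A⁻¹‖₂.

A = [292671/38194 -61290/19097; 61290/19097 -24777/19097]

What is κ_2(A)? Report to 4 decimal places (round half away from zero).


226.0000

M = AᵀA = [595752489/8631844 -62056125/2157961; -62056125/2157961 25860141/2157961]. tr(M)=4137237/51076, det(M)=6561/51076
char-poly roots: 81 and 81/51076
σ_max=√81=9, σ_min=√(81/51076)=(9/226) → κ = 226.0000
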